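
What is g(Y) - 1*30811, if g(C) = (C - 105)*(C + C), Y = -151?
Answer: 46501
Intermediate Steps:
g(C) = 2*C*(-105 + C) (g(C) = (-105 + C)*(2*C) = 2*C*(-105 + C))
g(Y) - 1*30811 = 2*(-151)*(-105 - 151) - 1*30811 = 2*(-151)*(-256) - 30811 = 77312 - 30811 = 46501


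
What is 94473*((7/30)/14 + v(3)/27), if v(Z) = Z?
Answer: 241431/20 ≈ 12072.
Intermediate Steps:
94473*((7/30)/14 + v(3)/27) = 94473*((7/30)/14 + 3/27) = 94473*((7*(1/30))*(1/14) + 3*(1/27)) = 94473*((7/30)*(1/14) + ⅑) = 94473*(1/60 + ⅑) = 94473*(23/180) = 241431/20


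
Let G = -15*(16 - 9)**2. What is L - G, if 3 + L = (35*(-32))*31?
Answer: -33988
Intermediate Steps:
L = -34723 (L = -3 + (35*(-32))*31 = -3 - 1120*31 = -3 - 34720 = -34723)
G = -735 (G = -15*7**2 = -15*49 = -735)
L - G = -34723 - 1*(-735) = -34723 + 735 = -33988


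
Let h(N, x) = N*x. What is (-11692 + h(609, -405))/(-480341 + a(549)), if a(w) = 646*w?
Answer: 258337/125687 ≈ 2.0554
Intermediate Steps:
(-11692 + h(609, -405))/(-480341 + a(549)) = (-11692 + 609*(-405))/(-480341 + 646*549) = (-11692 - 246645)/(-480341 + 354654) = -258337/(-125687) = -258337*(-1/125687) = 258337/125687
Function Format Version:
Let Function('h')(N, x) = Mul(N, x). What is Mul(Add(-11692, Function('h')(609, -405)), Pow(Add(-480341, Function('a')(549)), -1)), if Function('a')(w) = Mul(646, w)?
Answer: Rational(258337, 125687) ≈ 2.0554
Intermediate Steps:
Mul(Add(-11692, Function('h')(609, -405)), Pow(Add(-480341, Function('a')(549)), -1)) = Mul(Add(-11692, Mul(609, -405)), Pow(Add(-480341, Mul(646, 549)), -1)) = Mul(Add(-11692, -246645), Pow(Add(-480341, 354654), -1)) = Mul(-258337, Pow(-125687, -1)) = Mul(-258337, Rational(-1, 125687)) = Rational(258337, 125687)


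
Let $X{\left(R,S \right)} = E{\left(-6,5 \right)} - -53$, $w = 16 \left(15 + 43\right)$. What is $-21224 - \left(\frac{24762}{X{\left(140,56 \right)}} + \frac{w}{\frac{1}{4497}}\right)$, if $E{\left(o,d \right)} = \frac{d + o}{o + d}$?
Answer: $- \frac{37754087}{9} \approx -4.1949 \cdot 10^{6}$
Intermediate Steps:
$E{\left(o,d \right)} = 1$ ($E{\left(o,d \right)} = \frac{d + o}{d + o} = 1$)
$w = 928$ ($w = 16 \cdot 58 = 928$)
$X{\left(R,S \right)} = 54$ ($X{\left(R,S \right)} = 1 - -53 = 1 + 53 = 54$)
$-21224 - \left(\frac{24762}{X{\left(140,56 \right)}} + \frac{w}{\frac{1}{4497}}\right) = -21224 - \left(\frac{24762}{54} + \frac{928}{\frac{1}{4497}}\right) = -21224 - \left(24762 \cdot \frac{1}{54} + 928 \frac{1}{\frac{1}{4497}}\right) = -21224 - \left(\frac{4127}{9} + 928 \cdot 4497\right) = -21224 - \left(\frac{4127}{9} + 4173216\right) = -21224 - \frac{37563071}{9} = - \frac{37754087}{9}$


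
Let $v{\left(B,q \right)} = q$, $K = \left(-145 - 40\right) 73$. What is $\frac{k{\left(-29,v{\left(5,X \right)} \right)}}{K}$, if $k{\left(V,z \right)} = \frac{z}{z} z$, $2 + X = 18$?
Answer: $- \frac{16}{13505} \approx -0.0011847$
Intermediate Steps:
$X = 16$ ($X = -2 + 18 = 16$)
$K = -13505$ ($K = \left(-185\right) 73 = -13505$)
$k{\left(V,z \right)} = z$ ($k{\left(V,z \right)} = 1 z = z$)
$\frac{k{\left(-29,v{\left(5,X \right)} \right)}}{K} = \frac{16}{-13505} = 16 \left(- \frac{1}{13505}\right) = - \frac{16}{13505}$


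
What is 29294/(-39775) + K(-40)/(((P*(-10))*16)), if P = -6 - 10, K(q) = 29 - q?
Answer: -14449633/20364800 ≈ -0.70954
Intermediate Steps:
P = -16
29294/(-39775) + K(-40)/(((P*(-10))*16)) = 29294/(-39775) + (29 - 1*(-40))/((-16*(-10)*16)) = 29294*(-1/39775) + (29 + 40)/((160*16)) = -29294/39775 + 69/2560 = -14449633/20364800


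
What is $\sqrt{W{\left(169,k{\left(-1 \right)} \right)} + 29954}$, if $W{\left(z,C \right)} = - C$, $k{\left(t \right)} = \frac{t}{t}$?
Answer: $\sqrt{29953} \approx 173.07$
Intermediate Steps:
$k{\left(t \right)} = 1$
$\sqrt{W{\left(169,k{\left(-1 \right)} \right)} + 29954} = \sqrt{\left(-1\right) 1 + 29954} = \sqrt{-1 + 29954} = \sqrt{29953}$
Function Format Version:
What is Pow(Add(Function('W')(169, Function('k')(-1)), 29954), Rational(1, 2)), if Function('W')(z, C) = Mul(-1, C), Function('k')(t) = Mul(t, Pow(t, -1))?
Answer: Pow(29953, Rational(1, 2)) ≈ 173.07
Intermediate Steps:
Function('k')(t) = 1
Pow(Add(Function('W')(169, Function('k')(-1)), 29954), Rational(1, 2)) = Pow(Add(Mul(-1, 1), 29954), Rational(1, 2)) = Pow(Add(-1, 29954), Rational(1, 2)) = Pow(29953, Rational(1, 2))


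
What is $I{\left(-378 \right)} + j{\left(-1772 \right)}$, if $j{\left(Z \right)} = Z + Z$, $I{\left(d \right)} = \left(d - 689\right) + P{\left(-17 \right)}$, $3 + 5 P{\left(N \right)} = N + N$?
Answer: $- \frac{23092}{5} \approx -4618.4$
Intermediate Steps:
$P{\left(N \right)} = - \frac{3}{5} + \frac{2 N}{5}$ ($P{\left(N \right)} = - \frac{3}{5} + \frac{N + N}{5} = - \frac{3}{5} + \frac{2 N}{5}$)
$I{\left(d \right)} = - \frac{3482}{5} + d$ ($I{\left(d \right)} = \left(d - 689\right) + \left(- \frac{3}{5} + \frac{2}{5} \left(-17\right)\right) = \left(-689 + d\right) - \frac{37}{5} = - \frac{3482}{5} + d$)
$j{\left(Z \right)} = 2 Z$
$I{\left(-378 \right)} + j{\left(-1772 \right)} = \left(- \frac{3482}{5} - 378\right) + 2 \left(-1772\right) = - \frac{5372}{5} - 3544 = - \frac{23092}{5}$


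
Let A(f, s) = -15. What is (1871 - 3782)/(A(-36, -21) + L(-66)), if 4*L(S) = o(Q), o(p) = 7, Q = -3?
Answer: 7644/53 ≈ 144.23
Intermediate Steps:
L(S) = 7/4 (L(S) = (¼)*7 = 7/4)
(1871 - 3782)/(A(-36, -21) + L(-66)) = (1871 - 3782)/(-15 + 7/4) = -1911/(-53/4) = -1911*(-4/53) = 7644/53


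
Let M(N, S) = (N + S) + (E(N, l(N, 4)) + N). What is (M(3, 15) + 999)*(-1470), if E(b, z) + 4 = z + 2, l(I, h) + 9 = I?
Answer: -1487640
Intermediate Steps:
l(I, h) = -9 + I
E(b, z) = -2 + z (E(b, z) = -4 + (z + 2) = -4 + (2 + z) = -2 + z)
M(N, S) = -11 + S + 3*N (M(N, S) = (N + S) + ((-2 + (-9 + N)) + N) = (N + S) + ((-11 + N) + N) = (N + S) + (-11 + 2*N) = -11 + S + 3*N)
(M(3, 15) + 999)*(-1470) = ((-11 + 15 + 3*3) + 999)*(-1470) = ((-11 + 15 + 9) + 999)*(-1470) = (13 + 999)*(-1470) = 1012*(-1470) = -1487640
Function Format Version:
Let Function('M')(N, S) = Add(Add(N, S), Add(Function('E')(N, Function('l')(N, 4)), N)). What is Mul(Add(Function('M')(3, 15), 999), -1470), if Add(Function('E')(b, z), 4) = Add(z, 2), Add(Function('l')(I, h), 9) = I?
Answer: -1487640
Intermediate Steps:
Function('l')(I, h) = Add(-9, I)
Function('E')(b, z) = Add(-2, z) (Function('E')(b, z) = Add(-4, Add(z, 2)) = Add(-4, Add(2, z)) = Add(-2, z))
Function('M')(N, S) = Add(-11, S, Mul(3, N)) (Function('M')(N, S) = Add(Add(N, S), Add(Add(-2, Add(-9, N)), N)) = Add(Add(N, S), Add(Add(-11, N), N)) = Add(Add(N, S), Add(-11, Mul(2, N))) = Add(-11, S, Mul(3, N)))
Mul(Add(Function('M')(3, 15), 999), -1470) = Mul(Add(Add(-11, 15, Mul(3, 3)), 999), -1470) = Mul(Add(Add(-11, 15, 9), 999), -1470) = Mul(Add(13, 999), -1470) = Mul(1012, -1470) = -1487640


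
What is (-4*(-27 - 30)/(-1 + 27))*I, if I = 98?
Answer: 11172/13 ≈ 859.38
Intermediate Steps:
(-4*(-27 - 30)/(-1 + 27))*I = -4*(-27 - 30)/(-1 + 27)*98 = -(-228)/26*98 = -4*(-57/26)*98 = (114/13)*98 = 11172/13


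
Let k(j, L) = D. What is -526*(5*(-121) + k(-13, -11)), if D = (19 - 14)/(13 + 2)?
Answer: 954164/3 ≈ 3.1805e+5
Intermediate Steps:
D = ⅓ (D = 5/15 = 5*(1/15) = ⅓ ≈ 0.33333)
k(j, L) = ⅓
-526*(5*(-121) + k(-13, -11)) = -526*(5*(-121) + ⅓) = -526*(-605 + ⅓) = -526*(-1814/3) = 954164/3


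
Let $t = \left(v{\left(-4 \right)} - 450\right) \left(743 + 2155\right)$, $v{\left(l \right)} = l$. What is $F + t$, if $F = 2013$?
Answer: $-1313679$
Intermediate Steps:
$t = -1315692$ ($t = \left(-4 - 450\right) \left(743 + 2155\right) = \left(-454\right) 2898 = -1315692$)
$F + t = 2013 - 1315692 = -1313679$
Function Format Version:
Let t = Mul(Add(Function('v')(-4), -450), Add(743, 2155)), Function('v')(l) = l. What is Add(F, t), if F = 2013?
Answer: -1313679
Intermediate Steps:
t = -1315692 (t = Mul(Add(-4, -450), Add(743, 2155)) = Mul(-454, 2898) = -1315692)
Add(F, t) = Add(2013, -1315692) = -1313679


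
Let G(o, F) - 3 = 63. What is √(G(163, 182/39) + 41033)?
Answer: √41099 ≈ 202.73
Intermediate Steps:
G(o, F) = 66 (G(o, F) = 3 + 63 = 66)
√(G(163, 182/39) + 41033) = √(66 + 41033) = √41099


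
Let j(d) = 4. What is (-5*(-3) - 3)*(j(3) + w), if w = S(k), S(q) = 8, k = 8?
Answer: 144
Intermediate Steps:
w = 8
(-5*(-3) - 3)*(j(3) + w) = (-5*(-3) - 3)*(4 + 8) = (15 - 3)*12 = 12*12 = 144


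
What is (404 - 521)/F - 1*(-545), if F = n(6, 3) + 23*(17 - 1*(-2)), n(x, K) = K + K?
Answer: 241318/443 ≈ 544.74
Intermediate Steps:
n(x, K) = 2*K
F = 443 (F = 2*3 + 23*(17 - 1*(-2)) = 6 + 23*(17 + 2) = 6 + 23*19 = 6 + 437 = 443)
(404 - 521)/F - 1*(-545) = (404 - 521)/443 - 1*(-545) = -117*1/443 + 545 = -117/443 + 545 = 241318/443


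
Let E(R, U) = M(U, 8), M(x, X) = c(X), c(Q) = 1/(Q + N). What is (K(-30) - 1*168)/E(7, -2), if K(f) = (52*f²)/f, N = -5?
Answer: -5184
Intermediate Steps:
K(f) = 52*f
c(Q) = 1/(-5 + Q) (c(Q) = 1/(Q - 5) = 1/(-5 + Q))
M(x, X) = 1/(-5 + X)
E(R, U) = ⅓ (E(R, U) = 1/(-5 + 8) = 1/3 = ⅓)
(K(-30) - 1*168)/E(7, -2) = (52*(-30) - 1*168)/(⅓) = (-1560 - 168)*3 = -1728*3 = -5184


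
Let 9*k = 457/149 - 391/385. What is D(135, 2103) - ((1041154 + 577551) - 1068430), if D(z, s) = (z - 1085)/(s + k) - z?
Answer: -597671467687560/1085865041 ≈ -5.5041e+5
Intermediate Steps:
k = 117686/516285 (k = (457/149 - 391/385)/9 = (⅑)*(117686/57365) = 117686/516285 ≈ 0.22795)
D(z, s) = -z + (-1085 + z)/(117686/516285 + s) (D(z, s) = (z - 1085)/(s + 117686/516285) - z = (-1085 + z)/(117686/516285 + s) - z = -z + (-1085 + z)/(117686/516285 + s))
D(135, 2103) - ((1041154 + 577551) - 1068430) = (-560169225 + 398599*135 - 516285*2103*135)/(117686 + 516285*2103) - ((1041154 + 577551) - 1068430) = (-560169225 + 53810865 - 146575892925)/(117686 + 1085747355) - (1618705 - 1068430) = -147082251285/1085865041 - 1*550275 = (1/1085865041)*(-147082251285) - 550275 = -147082251285/1085865041 - 550275 = -597671467687560/1085865041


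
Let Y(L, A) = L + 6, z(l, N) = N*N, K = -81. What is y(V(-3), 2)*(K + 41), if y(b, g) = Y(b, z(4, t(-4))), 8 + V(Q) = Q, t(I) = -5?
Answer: 200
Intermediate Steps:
z(l, N) = N**2
Y(L, A) = 6 + L
V(Q) = -8 + Q
y(b, g) = 6 + b
y(V(-3), 2)*(K + 41) = (6 + (-8 - 3))*(-81 + 41) = (6 - 11)*(-40) = -5*(-40) = 200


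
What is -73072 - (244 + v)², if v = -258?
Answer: -73268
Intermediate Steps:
-73072 - (244 + v)² = -73072 - (244 - 258)² = -73072 - 1*(-14)² = -73072 - 1*196 = -73072 - 196 = -73268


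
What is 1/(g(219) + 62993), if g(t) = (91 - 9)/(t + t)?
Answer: 219/13795508 ≈ 1.5875e-5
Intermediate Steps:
g(t) = 41/t (g(t) = 82/((2*t)) = 82*(1/(2*t)) = 41/t)
1/(g(219) + 62993) = 1/(41/219 + 62993) = 1/(13795508/219) = 219/13795508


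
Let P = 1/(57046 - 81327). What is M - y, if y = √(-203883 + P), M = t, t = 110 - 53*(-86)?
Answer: 4668 - 2*I*√30050670183461/24281 ≈ 4668.0 - 451.53*I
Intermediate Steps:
P = -1/24281 (P = 1/(-24281) = -1/24281 ≈ -4.1184e-5)
t = 4668 (t = 110 + 4558 = 4668)
M = 4668
y = 2*I*√30050670183461/24281 (y = √(-203883 - 1/24281) = √(-4950483124/24281) = 2*I*√30050670183461/24281 ≈ 451.53*I)
M - y = 4668 - 2*I*√30050670183461/24281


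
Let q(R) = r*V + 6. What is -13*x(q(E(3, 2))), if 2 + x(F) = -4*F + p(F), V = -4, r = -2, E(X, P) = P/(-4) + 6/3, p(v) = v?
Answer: 572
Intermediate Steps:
E(X, P) = 2 - P/4 (E(X, P) = P*(-1/4) + 6*(1/3) = -P/4 + 2 = 2 - P/4)
q(R) = 14 (q(R) = -2*(-4) + 6 = 8 + 6 = 14)
x(F) = -2 - 3*F (x(F) = -2 + (-4*F + F) = -2 - 3*F)
-13*x(q(E(3, 2))) = -13*(-2 - 3*14) = -13*(-2 - 42) = -13*(-44) = 572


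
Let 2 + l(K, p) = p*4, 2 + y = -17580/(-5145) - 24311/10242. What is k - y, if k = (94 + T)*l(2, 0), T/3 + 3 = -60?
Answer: 670832201/3513006 ≈ 190.96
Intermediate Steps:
T = -189 (T = -9 + 3*(-60) = -9 - 180 = -189)
y = -3361061/3513006 (y = -2 + (-17580/(-5145) - 24311/10242) = -2 + (-17580*(-1/5145) - 24311*1/10242) = -2 + (1172/343 - 24311/10242) = -2 + 3664951/3513006 = -3361061/3513006 ≈ -0.95675)
l(K, p) = -2 + 4*p (l(K, p) = -2 + p*4 = -2 + 4*p)
k = 190 (k = (94 - 189)*(-2 + 4*0) = -95*(-2 + 0) = -95*(-2) = 190)
k - y = 190 - 1*(-3361061/3513006) = 190 + 3361061/3513006 = 670832201/3513006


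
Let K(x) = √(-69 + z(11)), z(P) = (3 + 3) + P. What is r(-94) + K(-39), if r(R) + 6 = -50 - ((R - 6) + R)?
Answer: 138 + 2*I*√13 ≈ 138.0 + 7.2111*I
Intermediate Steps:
z(P) = 6 + P
K(x) = 2*I*√13 (K(x) = √(-69 + (6 + 11)) = √(-69 + 17) = √(-52) = 2*I*√13)
r(R) = -50 - 2*R (r(R) = -6 + (-50 - ((R - 6) + R)) = -6 + (-50 - ((-6 + R) + R)) = -6 + (-50 - (-6 + 2*R)) = -6 + (-50 + (6 - 2*R)) = -6 + (-44 - 2*R) = -50 - 2*R)
r(-94) + K(-39) = (-50 - 2*(-94)) + 2*I*√13 = (-50 + 188) + 2*I*√13 = 138 + 2*I*√13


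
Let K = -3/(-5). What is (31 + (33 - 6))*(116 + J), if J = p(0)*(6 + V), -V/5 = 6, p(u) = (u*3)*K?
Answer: 6728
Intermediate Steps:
K = ⅗ (K = -3*(-⅕) = ⅗ ≈ 0.60000)
p(u) = 9*u/5 (p(u) = (u*3)*(⅗) = (3*u)*(⅗) = 9*u/5)
V = -30 (V = -5*6 = -30)
J = 0 (J = ((9/5)*0)*(6 - 30) = 0*(-24) = 0)
(31 + (33 - 6))*(116 + J) = (31 + (33 - 6))*(116 + 0) = (31 + 27)*116 = 58*116 = 6728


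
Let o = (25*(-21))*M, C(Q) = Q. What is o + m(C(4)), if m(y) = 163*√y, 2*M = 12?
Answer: -2824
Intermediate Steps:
M = 6 (M = (½)*12 = 6)
o = -3150 (o = (25*(-21))*6 = -525*6 = -3150)
o + m(C(4)) = -3150 + 163*√4 = -3150 + 163*2 = -3150 + 326 = -2824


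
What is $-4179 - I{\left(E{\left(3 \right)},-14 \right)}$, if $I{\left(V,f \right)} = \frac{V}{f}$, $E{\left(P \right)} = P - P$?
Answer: $-4179$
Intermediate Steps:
$E{\left(P \right)} = 0$
$-4179 - I{\left(E{\left(3 \right)},-14 \right)} = -4179 - \frac{0}{-14} = -4179 - 0 \left(- \frac{1}{14}\right) = -4179 - 0 = -4179 + 0 = -4179$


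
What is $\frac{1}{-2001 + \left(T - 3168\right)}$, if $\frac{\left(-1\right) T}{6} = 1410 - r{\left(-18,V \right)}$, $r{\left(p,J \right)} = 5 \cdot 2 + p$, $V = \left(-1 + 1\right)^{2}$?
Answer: $- \frac{1}{13677} \approx -7.3115 \cdot 10^{-5}$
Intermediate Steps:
$V = 0$ ($V = 0^{2} = 0$)
$r{\left(p,J \right)} = 10 + p$
$T = -8508$ ($T = - 6 \left(1410 - \left(10 - 18\right)\right) = - 6 \left(1410 - -8\right) = - 6 \left(1410 + 8\right) = \left(-6\right) 1418 = -8508$)
$\frac{1}{-2001 + \left(T - 3168\right)} = \frac{1}{-2001 - 11676} = \frac{1}{-13677} = - \frac{1}{13677}$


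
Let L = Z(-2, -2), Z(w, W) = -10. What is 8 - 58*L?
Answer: 588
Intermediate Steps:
L = -10
8 - 58*L = 8 - 58*(-10) = 8 + 580 = 588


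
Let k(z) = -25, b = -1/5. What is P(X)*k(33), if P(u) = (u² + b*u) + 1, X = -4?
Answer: -445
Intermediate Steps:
b = -⅕ (b = -1*⅕ = -⅕ ≈ -0.20000)
P(u) = 1 + u² - u/5 (P(u) = (u² - u/5) + 1 = 1 + u² - u/5)
P(X)*k(33) = (1 + (-4)² - ⅕*(-4))*(-25) = (1 + 16 + ⅘)*(-25) = (89/5)*(-25) = -445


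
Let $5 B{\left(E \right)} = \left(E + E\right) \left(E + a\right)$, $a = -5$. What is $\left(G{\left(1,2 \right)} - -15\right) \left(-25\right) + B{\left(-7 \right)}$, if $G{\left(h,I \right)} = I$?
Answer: $- \frac{1957}{5} \approx -391.4$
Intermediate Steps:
$B{\left(E \right)} = \frac{2 E \left(-5 + E\right)}{5}$ ($B{\left(E \right)} = \frac{\left(E + E\right) \left(E - 5\right)}{5} = \frac{2 E \left(-5 + E\right)}{5}$)
$\left(G{\left(1,2 \right)} - -15\right) \left(-25\right) + B{\left(-7 \right)} = \left(2 - -15\right) \left(-25\right) + \frac{2}{5} \left(-7\right) \left(-5 - 7\right) = \left(2 + 15\right) \left(-25\right) + \frac{2}{5} \left(-7\right) \left(-12\right) = 17 \left(-25\right) + \frac{168}{5} = -425 + \frac{168}{5} = - \frac{1957}{5}$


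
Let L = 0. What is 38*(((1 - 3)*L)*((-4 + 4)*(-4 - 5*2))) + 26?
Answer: 26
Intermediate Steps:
38*(((1 - 3)*L)*((-4 + 4)*(-4 - 5*2))) + 26 = 38*(((1 - 3)*0)*((-4 + 4)*(-4 - 5*2))) + 26 = 38*((-2*0)*(0*(-4 - 10))) + 26 = 38*(0*(0*(-14))) + 26 = 38*(0*0) + 26 = 38*0 + 26 = 0 + 26 = 26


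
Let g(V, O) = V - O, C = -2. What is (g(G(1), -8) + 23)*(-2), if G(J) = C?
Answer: -58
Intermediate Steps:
G(J) = -2
(g(G(1), -8) + 23)*(-2) = ((-2 - 1*(-8)) + 23)*(-2) = ((-2 + 8) + 23)*(-2) = (6 + 23)*(-2) = 29*(-2) = -58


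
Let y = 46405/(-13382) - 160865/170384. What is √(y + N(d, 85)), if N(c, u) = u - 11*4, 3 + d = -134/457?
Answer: √2972077626953666711/285009836 ≈ 6.0488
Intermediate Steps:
d = -1505/457 (d = -3 - 134/457 = -1505/457 ≈ -3.2932)
y = -5029682475/1140039344 (y = 46405*(-1/13382) - 160865*1/170384 = -46405/13382 - 160865/170384 = -5029682475/1140039344 ≈ -4.4118)
N(c, u) = -44 + u (N(c, u) = u - 44 = -44 + u)
√(y + N(d, 85)) = √(-5029682475/1140039344 + (-44 + 85)) = √(-5029682475/1140039344 + 41) = √(41711930629/1140039344) = √2972077626953666711/285009836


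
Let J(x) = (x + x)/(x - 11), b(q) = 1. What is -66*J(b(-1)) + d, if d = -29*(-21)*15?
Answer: 45741/5 ≈ 9148.2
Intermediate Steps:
d = 9135 (d = 609*15 = 9135)
J(x) = 2*x/(-11 + x) (J(x) = (2*x)/(-11 + x) = 2*x/(-11 + x))
-66*J(b(-1)) + d = -132/(-11 + 1) + 9135 = -132/(-10) + 9135 = -132*(-1)/10 + 9135 = -66*(-⅕) + 9135 = 66/5 + 9135 = 45741/5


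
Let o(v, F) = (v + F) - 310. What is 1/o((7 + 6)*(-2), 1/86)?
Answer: -86/28895 ≈ -0.0029763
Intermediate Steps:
o(v, F) = -310 + F + v (o(v, F) = (F + v) - 310 = -310 + F + v)
1/o((7 + 6)*(-2), 1/86) = 1/(-310 + 1/86 + (7 + 6)*(-2)) = 1/(-310 + 1/86 + 13*(-2)) = 1/(-310 + 1/86 - 26) = 1/(-28895/86) = -86/28895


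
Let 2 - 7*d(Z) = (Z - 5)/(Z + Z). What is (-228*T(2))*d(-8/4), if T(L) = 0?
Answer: 0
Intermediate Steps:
d(Z) = 2/7 - (-5 + Z)/(14*Z) (d(Z) = 2/7 - (Z - 5)/(7*(Z + Z)) = 2/7 - (-5 + Z)/(7*(2*Z)) = 2/7 - (-5 + Z)*1/(2*Z)/7 = 2/7 - (-5 + Z)/(14*Z))
(-228*T(2))*d(-8/4) = (-228*0)*((5 + 3*(-8/4))/(14*((-8/4)))) = 0*((5 + 3*(-8*¼))/(14*((-8*¼)))) = 0*((1/14)*(5 + 3*(-2))/(-2)) = 0*((1/14)*(-½)*(5 - 6)) = 0*((1/14)*(-½)*(-1)) = 0*(1/28) = 0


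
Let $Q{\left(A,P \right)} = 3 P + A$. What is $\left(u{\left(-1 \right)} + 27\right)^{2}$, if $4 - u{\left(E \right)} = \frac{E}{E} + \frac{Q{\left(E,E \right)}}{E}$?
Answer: $676$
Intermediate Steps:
$Q{\left(A,P \right)} = A + 3 P$
$u{\left(E \right)} = -1$ ($u{\left(E \right)} = 4 - \left(\frac{E}{E} + \frac{E + 3 E}{E}\right) = 4 - \left(1 + \frac{4 E}{E}\right) = 4 - \left(1 + 4\right) = 4 - 5 = -1$)
$\left(u{\left(-1 \right)} + 27\right)^{2} = \left(-1 + 27\right)^{2} = 26^{2} = 676$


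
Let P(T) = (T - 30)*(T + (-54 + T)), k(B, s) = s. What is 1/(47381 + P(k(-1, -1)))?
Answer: 1/49117 ≈ 2.0360e-5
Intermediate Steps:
P(T) = (-54 + 2*T)*(-30 + T) (P(T) = (-30 + T)*(-54 + 2*T) = (-54 + 2*T)*(-30 + T))
1/(47381 + P(k(-1, -1))) = 1/(47381 + (1620 - 114*(-1) + 2*(-1)**2)) = 1/(47381 + (1620 + 114 + 2*1)) = 1/(47381 + (1620 + 114 + 2)) = 1/(47381 + 1736) = 1/49117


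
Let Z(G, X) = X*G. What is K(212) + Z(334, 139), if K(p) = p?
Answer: 46638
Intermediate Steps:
Z(G, X) = G*X
K(212) + Z(334, 139) = 212 + 334*139 = 212 + 46426 = 46638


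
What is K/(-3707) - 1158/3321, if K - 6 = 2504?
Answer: -4209472/4103649 ≈ -1.0258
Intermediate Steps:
K = 2510 (K = 6 + 2504 = 2510)
K/(-3707) - 1158/3321 = 2510/(-3707) - 1158/3321 = 2510*(-1/3707) - 1158*1/3321 = -2510/3707 - 386/1107 = -4209472/4103649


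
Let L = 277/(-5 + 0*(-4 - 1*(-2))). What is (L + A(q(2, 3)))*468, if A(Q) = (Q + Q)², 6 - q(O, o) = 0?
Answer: 207324/5 ≈ 41465.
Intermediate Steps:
q(O, o) = 6 (q(O, o) = 6 - 1*0 = 6 + 0 = 6)
L = -277/5 (L = 277/(-5 + 0*(-4 + 2)) = 277/(-5 + 0*(-2)) = 277/(-5 + 0) = 277/(-5) = 277*(-⅕) = -277/5 ≈ -55.400)
A(Q) = 4*Q² (A(Q) = (2*Q)² = 4*Q²)
(L + A(q(2, 3)))*468 = (-277/5 + 4*6²)*468 = (-277/5 + 4*36)*468 = (-277/5 + 144)*468 = (443/5)*468 = 207324/5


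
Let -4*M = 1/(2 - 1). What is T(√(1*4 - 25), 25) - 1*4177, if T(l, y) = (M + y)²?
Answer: -57031/16 ≈ -3564.4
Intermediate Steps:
M = -¼ (M = -1/(4*(2 - 1)) = -¼/1 = -¼*1 = -¼ ≈ -0.25000)
T(l, y) = (-¼ + y)²
T(√(1*4 - 25), 25) - 1*4177 = (-1 + 4*25)²/16 - 1*4177 = (-1 + 100)²/16 - 4177 = (1/16)*99² - 4177 = (1/16)*9801 - 4177 = 9801/16 - 4177 = -57031/16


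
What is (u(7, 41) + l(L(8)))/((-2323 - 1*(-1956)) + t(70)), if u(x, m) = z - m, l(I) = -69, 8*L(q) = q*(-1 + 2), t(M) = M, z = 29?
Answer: 3/11 ≈ 0.27273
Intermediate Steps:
L(q) = q/8 (L(q) = (q*(-1 + 2))/8 = (q*1)/8 = q/8)
u(x, m) = 29 - m
(u(7, 41) + l(L(8)))/((-2323 - 1*(-1956)) + t(70)) = ((29 - 1*41) - 69)/((-2323 - 1*(-1956)) + 70) = ((29 - 41) - 69)/((-2323 + 1956) + 70) = (-12 - 69)/(-367 + 70) = -81/(-297) = -81*(-1/297) = 3/11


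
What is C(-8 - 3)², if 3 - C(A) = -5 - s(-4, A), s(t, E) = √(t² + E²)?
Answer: (8 + √137)² ≈ 388.28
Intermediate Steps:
s(t, E) = √(E² + t²)
C(A) = 8 + √(16 + A²) (C(A) = 3 - (-5 - √(A² + (-4)²)) = 3 - (-5 - √(A² + 16)) = 3 - (-5 - √(16 + A²)) = 3 + (5 + √(16 + A²)) = 8 + √(16 + A²))
C(-8 - 3)² = (8 + √(16 + (-8 - 3)²))² = (8 + √(16 + (-11)²))² = (8 + √(16 + 121))² = (8 + √137)²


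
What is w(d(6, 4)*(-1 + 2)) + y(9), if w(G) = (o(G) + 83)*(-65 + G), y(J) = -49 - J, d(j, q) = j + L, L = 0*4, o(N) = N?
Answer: -5309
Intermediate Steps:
L = 0
d(j, q) = j (d(j, q) = j + 0 = j)
w(G) = (-65 + G)*(83 + G) (w(G) = (G + 83)*(-65 + G) = (83 + G)*(-65 + G) = (-65 + G)*(83 + G))
w(d(6, 4)*(-1 + 2)) + y(9) = (-5395 + (6*(-1 + 2))² + 18*(6*(-1 + 2))) + (-49 - 1*9) = (-5395 + (6*1)² + 18*(6*1)) + (-49 - 9) = (-5395 + 6² + 18*6) - 58 = (-5395 + 36 + 108) - 58 = -5251 - 58 = -5309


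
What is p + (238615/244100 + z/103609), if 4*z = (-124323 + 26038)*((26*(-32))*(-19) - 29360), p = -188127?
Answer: -85029170356123/459835580 ≈ -1.8491e+5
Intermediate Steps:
z = 332989580 (z = ((-124323 + 26038)*((26*(-32))*(-19) - 29360))/4 = (-98285*(-832*(-19) - 29360))/4 = (-98285*(15808 - 29360))/4 = (-98285*(-13552))/4 = (1/4)*1331958320 = 332989580)
p + (238615/244100 + z/103609) = -188127 + (238615/244100 + 332989580/103609) = -188127 + (238615*(1/244100) + 332989580*(1/103609)) = -188127 + (47723/48820 + 30271780/9419) = -188127 + 1478317802537/459835580 = -85029170356123/459835580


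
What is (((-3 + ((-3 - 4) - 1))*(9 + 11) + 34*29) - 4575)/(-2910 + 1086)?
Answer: 3809/1824 ≈ 2.0883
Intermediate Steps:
(((-3 + ((-3 - 4) - 1))*(9 + 11) + 34*29) - 4575)/(-2910 + 1086) = (((-3 + (-7 - 1))*20 + 986) - 4575)/(-1824) = (((-3 - 8)*20 + 986) - 4575)*(-1/1824) = ((-11*20 + 986) - 4575)*(-1/1824) = ((-220 + 986) - 4575)*(-1/1824) = (766 - 4575)*(-1/1824) = -3809*(-1/1824) = 3809/1824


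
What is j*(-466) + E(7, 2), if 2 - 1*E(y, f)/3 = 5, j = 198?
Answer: -92277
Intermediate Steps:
E(y, f) = -9 (E(y, f) = 6 - 3*5 = 6 - 15 = -9)
j*(-466) + E(7, 2) = 198*(-466) - 9 = -92268 - 9 = -92277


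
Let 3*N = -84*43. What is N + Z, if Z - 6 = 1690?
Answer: 492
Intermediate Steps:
N = -1204 (N = (-84*43)/3 = (1/3)*(-3612) = -1204)
Z = 1696 (Z = 6 + 1690 = 1696)
N + Z = -1204 + 1696 = 492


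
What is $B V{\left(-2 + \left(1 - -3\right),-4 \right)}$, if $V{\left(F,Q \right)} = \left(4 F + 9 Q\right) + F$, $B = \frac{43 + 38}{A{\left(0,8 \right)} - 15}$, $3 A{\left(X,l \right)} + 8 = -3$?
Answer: $\frac{3159}{28} \approx 112.82$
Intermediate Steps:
$A{\left(X,l \right)} = - \frac{11}{3}$ ($A{\left(X,l \right)} = - \frac{8}{3} + \frac{1}{3} \left(-3\right) = - \frac{8}{3} - 1 = - \frac{11}{3}$)
$B = - \frac{243}{56}$ ($B = \frac{43 + 38}{- \frac{11}{3} - 15} = \frac{81}{- \frac{56}{3}} = 81 \left(- \frac{3}{56}\right) = - \frac{243}{56} \approx -4.3393$)
$V{\left(F,Q \right)} = 5 F + 9 Q$
$B V{\left(-2 + \left(1 - -3\right),-4 \right)} = - \frac{243 \left(5 \left(-2 + \left(1 - -3\right)\right) + 9 \left(-4\right)\right)}{56} = - \frac{243 \left(5 \left(-2 + \left(1 + 3\right)\right) - 36\right)}{56} = - \frac{243 \left(5 \left(-2 + 4\right) - 36\right)}{56} = - \frac{243 \left(5 \cdot 2 - 36\right)}{56} = - \frac{243 \left(10 - 36\right)}{56} = \left(- \frac{243}{56}\right) \left(-26\right) = \frac{3159}{28}$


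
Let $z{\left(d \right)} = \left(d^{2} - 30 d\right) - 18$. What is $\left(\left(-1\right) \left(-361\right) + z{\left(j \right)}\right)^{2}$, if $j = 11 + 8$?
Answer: $17956$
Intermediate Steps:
$j = 19$
$z{\left(d \right)} = -18 + d^{2} - 30 d$
$\left(\left(-1\right) \left(-361\right) + z{\left(j \right)}\right)^{2} = \left(\left(-1\right) \left(-361\right) - \left(588 - 361\right)\right)^{2} = \left(361 - 227\right)^{2} = 134^{2} = 17956$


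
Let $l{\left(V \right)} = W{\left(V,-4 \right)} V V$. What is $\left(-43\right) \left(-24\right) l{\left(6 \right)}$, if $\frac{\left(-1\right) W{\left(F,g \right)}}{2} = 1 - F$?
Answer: $371520$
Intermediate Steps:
$W{\left(F,g \right)} = -2 + 2 F$ ($W{\left(F,g \right)} = - 2 \left(1 - F\right) = -2 + 2 F$)
$l{\left(V \right)} = V^{2} \left(-2 + 2 V\right)$ ($l{\left(V \right)} = \left(-2 + 2 V\right) V V = V \left(-2 + 2 V\right) V = V^{2} \left(-2 + 2 V\right)$)
$\left(-43\right) \left(-24\right) l{\left(6 \right)} = \left(-43\right) \left(-24\right) 2 \cdot 6^{2} \left(-1 + 6\right) = 1032 \cdot 2 \cdot 36 \cdot 5 = 1032 \cdot 360 = 371520$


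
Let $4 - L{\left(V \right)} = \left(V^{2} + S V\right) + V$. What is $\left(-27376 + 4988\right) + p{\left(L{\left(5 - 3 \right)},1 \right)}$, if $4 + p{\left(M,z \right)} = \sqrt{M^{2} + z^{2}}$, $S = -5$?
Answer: $-22392 + \sqrt{65} \approx -22384.0$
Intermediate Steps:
$L{\left(V \right)} = 4 - V^{2} + 4 V$ ($L{\left(V \right)} = 4 - \left(\left(V^{2} - 5 V\right) + V\right) = 4 - \left(V^{2} - 4 V\right) = 4 - V^{2} + 4 V$)
$p{\left(M,z \right)} = -4 + \sqrt{M^{2} + z^{2}}$
$\left(-27376 + 4988\right) + p{\left(L{\left(5 - 3 \right)},1 \right)} = \left(-27376 + 4988\right) - \left(4 - \sqrt{\left(4 - \left(5 - 3\right)^{2} + 4 \left(5 - 3\right)\right)^{2} + 1^{2}}\right) = -22388 - \left(4 - \sqrt{\left(4 - 2^{2} + 4 \cdot 2\right)^{2} + 1}\right) = -22388 - \left(4 - \sqrt{\left(4 - 4 + 8\right)^{2} + 1}\right) = -22388 - \left(4 - \sqrt{8^{2} + 1}\right) = -22388 - \left(4 - \sqrt{64 + 1}\right) = -22388 - \left(4 - \sqrt{65}\right) = -22392 + \sqrt{65}$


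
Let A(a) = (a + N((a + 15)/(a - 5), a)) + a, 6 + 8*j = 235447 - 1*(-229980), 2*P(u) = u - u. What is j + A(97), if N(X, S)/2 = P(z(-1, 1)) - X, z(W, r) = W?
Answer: 10739931/184 ≈ 58369.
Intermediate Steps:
P(u) = 0 (P(u) = (u - u)/2 = (1/2)*0 = 0)
j = 465421/8 (j = -3/4 + (235447 - 1*(-229980))/8 = -3/4 + (235447 + 229980)/8 = -3/4 + (1/8)*465427 = -3/4 + 465427/8 = 465421/8 ≈ 58178.)
N(X, S) = -2*X (N(X, S) = 2*(0 - X) = 2*(-X) = -2*X)
A(a) = 2*a - 2*(15 + a)/(-5 + a) (A(a) = (a - 2*(a + 15)/(a - 5)) + a = (a - 2*(15 + a)/(-5 + a)) + a = 2*a - 2*(15 + a)/(-5 + a))
j + A(97) = 465421/8 + 2*(-15 + 97**2 - 6*97)/(-5 + 97) = 465421/8 + 2*(-15 + 9409 - 582)/92 = 465421/8 + 2*(1/92)*8812 = 465421/8 + 4406/23 = 10739931/184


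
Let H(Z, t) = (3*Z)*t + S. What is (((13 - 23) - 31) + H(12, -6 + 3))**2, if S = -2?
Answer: 22801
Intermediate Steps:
H(Z, t) = -2 + 3*Z*t (H(Z, t) = (3*Z)*t - 2 = 3*Z*t - 2 = -2 + 3*Z*t)
(((13 - 23) - 31) + H(12, -6 + 3))**2 = (((13 - 23) - 31) + (-2 + 3*12*(-6 + 3)))**2 = ((-10 - 31) + (-2 + 3*12*(-3)))**2 = (-41 + (-2 - 108))**2 = (-41 - 110)**2 = (-151)**2 = 22801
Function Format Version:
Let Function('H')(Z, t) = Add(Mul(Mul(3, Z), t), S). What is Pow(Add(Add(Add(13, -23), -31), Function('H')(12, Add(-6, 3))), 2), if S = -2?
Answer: 22801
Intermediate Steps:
Function('H')(Z, t) = Add(-2, Mul(3, Z, t)) (Function('H')(Z, t) = Add(Mul(Mul(3, Z), t), -2) = Add(Mul(3, Z, t), -2) = Add(-2, Mul(3, Z, t)))
Pow(Add(Add(Add(13, -23), -31), Function('H')(12, Add(-6, 3))), 2) = Pow(Add(Add(Add(13, -23), -31), Add(-2, Mul(3, 12, Add(-6, 3)))), 2) = Pow(Add(Add(-10, -31), Add(-2, Mul(3, 12, -3))), 2) = Pow(Add(-41, Add(-2, -108)), 2) = Pow(Add(-41, -110), 2) = Pow(-151, 2) = 22801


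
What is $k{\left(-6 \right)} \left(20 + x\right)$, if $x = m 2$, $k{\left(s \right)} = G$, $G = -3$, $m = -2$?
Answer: $-48$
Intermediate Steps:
$k{\left(s \right)} = -3$
$x = -4$ ($x = \left(-2\right) 2 = -4$)
$k{\left(-6 \right)} \left(20 + x\right) = - 3 \left(20 - 4\right) = \left(-3\right) 16 = -48$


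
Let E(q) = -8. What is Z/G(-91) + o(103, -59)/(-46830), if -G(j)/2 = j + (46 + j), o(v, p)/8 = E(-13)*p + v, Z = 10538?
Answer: 24612167/636888 ≈ 38.644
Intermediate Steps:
o(v, p) = -64*p + 8*v (o(v, p) = 8*(-8*p + v) = 8*(v - 8*p) = -64*p + 8*v)
G(j) = -92 - 4*j (G(j) = -2*(j + (46 + j)) = -2*(46 + 2*j) = -92 - 4*j)
Z/G(-91) + o(103, -59)/(-46830) = 10538/(-92 - 4*(-91)) + (-64*(-59) + 8*103)/(-46830) = 10538/(-92 + 364) + (3776 + 824)*(-1/46830) = 10538/272 + 4600*(-1/46830) = 10538*(1/272) - 460/4683 = 5269/136 - 460/4683 = 24612167/636888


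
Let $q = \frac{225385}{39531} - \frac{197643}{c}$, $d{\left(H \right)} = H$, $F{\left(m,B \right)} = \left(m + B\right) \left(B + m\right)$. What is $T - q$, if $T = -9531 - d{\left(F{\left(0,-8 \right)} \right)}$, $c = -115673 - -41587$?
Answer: $- \frac{28125326623813}{2928693666} \approx -9603.4$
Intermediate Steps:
$c = -74086$ ($c = -115673 + 41587 = -74086$)
$F{\left(m,B \right)} = \left(B + m\right)^{2}$ ($F{\left(m,B \right)} = \left(B + m\right) \left(B + m\right) = \left(B + m\right)^{2}$)
$q = \frac{24510898543}{2928693666}$ ($q = \frac{225385}{39531} - \frac{197643}{-74086} = 225385 \cdot \frac{1}{39531} - - \frac{197643}{74086} = \frac{225385}{39531} + \frac{197643}{74086} = \frac{24510898543}{2928693666} \approx 8.3692$)
$T = -9595$ ($T = -9531 - \left(-8 + 0\right)^{2} = -9531 - \left(-8\right)^{2} = -9531 - 64 = -9595$)
$T - q = -9595 - \frac{24510898543}{2928693666} = - \frac{28125326623813}{2928693666}$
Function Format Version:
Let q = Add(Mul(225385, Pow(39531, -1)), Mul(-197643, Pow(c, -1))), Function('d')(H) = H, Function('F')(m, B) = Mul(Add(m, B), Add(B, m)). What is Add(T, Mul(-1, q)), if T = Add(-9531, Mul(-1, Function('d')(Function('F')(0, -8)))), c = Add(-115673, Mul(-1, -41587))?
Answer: Rational(-28125326623813, 2928693666) ≈ -9603.4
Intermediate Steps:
c = -74086 (c = Add(-115673, 41587) = -74086)
Function('F')(m, B) = Pow(Add(B, m), 2) (Function('F')(m, B) = Mul(Add(B, m), Add(B, m)) = Pow(Add(B, m), 2))
q = Rational(24510898543, 2928693666) (q = Add(Mul(225385, Pow(39531, -1)), Mul(-197643, Pow(-74086, -1))) = Add(Mul(225385, Rational(1, 39531)), Mul(-197643, Rational(-1, 74086))) = Add(Rational(225385, 39531), Rational(197643, 74086)) = Rational(24510898543, 2928693666) ≈ 8.3692)
T = -9595 (T = Add(-9531, Mul(-1, Pow(Add(-8, 0), 2))) = Add(-9531, Mul(-1, Pow(-8, 2))) = Add(-9531, Mul(-1, 64)) = Add(-9531, -64) = -9595)
Add(T, Mul(-1, q)) = Add(-9595, Mul(-1, Rational(24510898543, 2928693666))) = Add(-9595, Rational(-24510898543, 2928693666)) = Rational(-28125326623813, 2928693666)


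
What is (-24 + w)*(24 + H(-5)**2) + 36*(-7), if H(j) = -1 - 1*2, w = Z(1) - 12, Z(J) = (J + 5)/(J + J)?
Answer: -1341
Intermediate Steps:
Z(J) = (5 + J)/(2*J) (Z(J) = (5 + J)/((2*J)) = (5 + J)*(1/(2*J)) = (5 + J)/(2*J))
w = -9 (w = (1/2)*(5 + 1)/1 - 12 = (1/2)*1*6 - 12 = 3 - 12 = -9)
H(j) = -3 (H(j) = -1 - 2 = -3)
(-24 + w)*(24 + H(-5)**2) + 36*(-7) = (-24 - 9)*(24 + (-3)**2) + 36*(-7) = -33*(24 + 9) - 252 = -33*33 - 252 = -1089 - 252 = -1341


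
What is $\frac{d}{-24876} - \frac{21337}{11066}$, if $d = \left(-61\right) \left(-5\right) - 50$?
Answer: $- \frac{88933507}{45879636} \approx -1.9384$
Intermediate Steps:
$d = 255$ ($d = 305 - 50 = 255$)
$\frac{d}{-24876} - \frac{21337}{11066} = \frac{255}{-24876} - \frac{21337}{11066} = 255 \left(- \frac{1}{24876}\right) - \frac{21337}{11066} = - \frac{85}{8292} - \frac{21337}{11066} = - \frac{88933507}{45879636}$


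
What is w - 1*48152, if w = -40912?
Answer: -89064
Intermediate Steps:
w - 1*48152 = -40912 - 1*48152 = -40912 - 48152 = -89064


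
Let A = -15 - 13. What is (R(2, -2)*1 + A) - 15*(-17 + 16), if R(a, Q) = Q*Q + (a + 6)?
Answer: -1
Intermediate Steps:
R(a, Q) = 6 + a + Q² (R(a, Q) = Q² + (6 + a) = 6 + a + Q²)
A = -28
(R(2, -2)*1 + A) - 15*(-17 + 16) = ((6 + 2 + (-2)²)*1 - 28) - 15*(-17 + 16) = ((6 + 2 + 4)*1 - 28) - 15*(-1) = (12*1 - 28) - 1*(-15) = (12 - 28) + 15 = -16 + 15 = -1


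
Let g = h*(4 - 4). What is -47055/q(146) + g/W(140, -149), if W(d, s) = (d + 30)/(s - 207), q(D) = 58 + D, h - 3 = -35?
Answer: -15685/68 ≈ -230.66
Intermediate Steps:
h = -32 (h = 3 - 35 = -32)
W(d, s) = (30 + d)/(-207 + s)
g = 0 (g = -32*(4 - 4) = -32*0 = 0)
-47055/q(146) + g/W(140, -149) = -47055/(58 + 146) + 0/(((30 + 140)/(-207 - 149))) = -47055/204 + 0/((170/(-356))) = -47055*1/204 + 0/((-1/356*170)) = -15685/68 + 0/(-85/178) = -15685/68 + 0*(-178/85) = -15685/68 + 0 = -15685/68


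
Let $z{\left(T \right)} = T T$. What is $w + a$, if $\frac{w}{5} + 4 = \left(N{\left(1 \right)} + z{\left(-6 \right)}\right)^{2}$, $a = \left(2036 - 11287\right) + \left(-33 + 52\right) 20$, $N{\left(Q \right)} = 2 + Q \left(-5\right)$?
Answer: $-3446$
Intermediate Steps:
$z{\left(T \right)} = T^{2}$
$N{\left(Q \right)} = 2 - 5 Q$
$a = -8871$ ($a = -9251 + 19 \cdot 20 = -9251 + 380 = -8871$)
$w = 5425$ ($w = -20 + 5 \left(\left(2 - 5\right) + \left(-6\right)^{2}\right)^{2} = -20 + 5 \left(\left(2 - 5\right) + 36\right)^{2} = -20 + 5 \left(-3 + 36\right)^{2} = -20 + 5 \cdot 33^{2} = -20 + 5 \cdot 1089 = -20 + 5445 = 5425$)
$w + a = 5425 - 8871 = -3446$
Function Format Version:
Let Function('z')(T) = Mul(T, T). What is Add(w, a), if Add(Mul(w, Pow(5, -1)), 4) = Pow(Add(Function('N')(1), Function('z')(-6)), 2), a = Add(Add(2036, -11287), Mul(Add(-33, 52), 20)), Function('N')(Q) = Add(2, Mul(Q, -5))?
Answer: -3446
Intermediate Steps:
Function('z')(T) = Pow(T, 2)
Function('N')(Q) = Add(2, Mul(-5, Q))
a = -8871 (a = Add(-9251, Mul(19, 20)) = Add(-9251, 380) = -8871)
w = 5425 (w = Add(-20, Mul(5, Pow(Add(Add(2, Mul(-5, 1)), Pow(-6, 2)), 2))) = Add(-20, Mul(5, Pow(Add(Add(2, -5), 36), 2))) = Add(-20, Mul(5, Pow(Add(-3, 36), 2))) = Add(-20, Mul(5, Pow(33, 2))) = Add(-20, Mul(5, 1089)) = Add(-20, 5445) = 5425)
Add(w, a) = Add(5425, -8871) = -3446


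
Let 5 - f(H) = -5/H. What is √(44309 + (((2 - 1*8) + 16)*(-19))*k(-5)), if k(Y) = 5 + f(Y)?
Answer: √42599 ≈ 206.40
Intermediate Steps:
f(H) = 5 + 5/H (f(H) = 5 - (-5)/H = 5 + 5/H)
k(Y) = 10 + 5/Y (k(Y) = 5 + (5 + 5/Y) = 10 + 5/Y)
√(44309 + (((2 - 1*8) + 16)*(-19))*k(-5)) = √(44309 + (((2 - 1*8) + 16)*(-19))*(10 + 5/(-5))) = √(44309 + (((2 - 8) + 16)*(-19))*(10 + 5*(-⅕))) = √(44309 + ((-6 + 16)*(-19))*(10 - 1)) = √(44309 + (10*(-19))*9) = √(44309 - 190*9) = √(44309 - 1710) = √42599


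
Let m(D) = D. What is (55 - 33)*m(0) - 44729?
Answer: -44729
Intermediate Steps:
(55 - 33)*m(0) - 44729 = (55 - 33)*0 - 44729 = 22*0 - 44729 = 0 - 44729 = -44729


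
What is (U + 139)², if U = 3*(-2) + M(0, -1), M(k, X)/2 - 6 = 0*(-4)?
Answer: 21025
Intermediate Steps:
M(k, X) = 12 (M(k, X) = 12 + 2*(0*(-4)) = 12 + 2*0 = 12 + 0 = 12)
U = 6 (U = 3*(-2) + 12 = -6 + 12 = 6)
(U + 139)² = (6 + 139)² = 145² = 21025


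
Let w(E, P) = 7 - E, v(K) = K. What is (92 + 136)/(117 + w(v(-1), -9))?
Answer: 228/125 ≈ 1.8240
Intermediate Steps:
(92 + 136)/(117 + w(v(-1), -9)) = (92 + 136)/(117 + (7 - 1*(-1))) = 228/(117 + (7 + 1)) = 228/(117 + 8) = 228/125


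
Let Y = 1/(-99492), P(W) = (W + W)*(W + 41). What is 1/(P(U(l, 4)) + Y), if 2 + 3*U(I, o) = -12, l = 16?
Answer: -298476/101216531 ≈ -0.0029489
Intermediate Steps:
U(I, o) = -14/3 (U(I, o) = -⅔ + (⅓)*(-12) = -⅔ - 4 = -14/3)
P(W) = 2*W*(41 + W) (P(W) = (2*W)*(41 + W) = 2*W*(41 + W))
Y = -1/99492 ≈ -1.0051e-5
1/(P(U(l, 4)) + Y) = 1/(2*(-14/3)*(41 - 14/3) - 1/99492) = 1/(2*(-14/3)*(109/3) - 1/99492) = 1/(-3052/9 - 1/99492) = 1/(-101216531/298476) = -298476/101216531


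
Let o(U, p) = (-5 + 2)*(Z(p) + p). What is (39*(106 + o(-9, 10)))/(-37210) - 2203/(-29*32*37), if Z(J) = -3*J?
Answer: -70158817/638821280 ≈ -0.10983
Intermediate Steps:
o(U, p) = 6*p (o(U, p) = (-5 + 2)*(-3*p + p) = -(-6)*p = 6*p)
(39*(106 + o(-9, 10)))/(-37210) - 2203/(-29*32*37) = (39*(106 + 6*10))/(-37210) - 2203/(-29*32*37) = (39*(106 + 60))*(-1/37210) - 2203/((-928*37)) = (39*166)*(-1/37210) - 2203/(-34336) = 6474*(-1/37210) - 2203*(-1/34336) = -3237/18605 + 2203/34336 = -70158817/638821280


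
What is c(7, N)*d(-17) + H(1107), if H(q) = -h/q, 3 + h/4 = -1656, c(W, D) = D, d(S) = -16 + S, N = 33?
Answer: -399629/369 ≈ -1083.0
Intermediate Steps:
h = -6636 (h = -12 + 4*(-1656) = -12 - 6624 = -6636)
H(q) = 6636/q (H(q) = -(-6636)/q = 6636/q)
c(7, N)*d(-17) + H(1107) = 33*(-16 - 17) + 6636/1107 = 33*(-33) + 6636*(1/1107) = -1089 + 2212/369 = -399629/369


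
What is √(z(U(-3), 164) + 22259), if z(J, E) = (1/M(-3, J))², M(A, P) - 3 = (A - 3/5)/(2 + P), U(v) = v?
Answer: 2*√6060019/33 ≈ 149.19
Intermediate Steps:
M(A, P) = 3 + (-⅗ + A)/(2 + P) (M(A, P) = 3 + (A - 3/5)/(2 + P) = 3 + (A - 3*⅕)/(2 + P) = 3 + (A - ⅗)/(2 + P) = 3 + (-⅗ + A)/(2 + P))
z(J, E) = (2 + J)²/(12/5 + 3*J)² (z(J, E) = (1/((27/5 - 3 + 3*J)/(2 + J)))² = (1/((12/5 + 3*J)/(2 + J)))² = ((2 + J)/(12/5 + 3*J))² = (2 + J)²/(12/5 + 3*J)²)
√(z(U(-3), 164) + 22259) = √(25*(2 - 3)²/(9*(4 + 5*(-3))²) + 22259) = √((25/9)*(-1)²/(4 - 15)² + 22259) = √((25/9)*1/(-11)² + 22259) = √((25/9)*1*(1/121) + 22259) = √(25/1089 + 22259) = √(24240076/1089) = 2*√6060019/33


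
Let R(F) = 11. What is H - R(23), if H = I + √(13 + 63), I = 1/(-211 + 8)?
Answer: -2234/203 + 2*√19 ≈ -2.2871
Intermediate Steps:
I = -1/203 (I = 1/(-203) = -1/203 ≈ -0.0049261)
H = -1/203 + 2*√19 (H = -1/203 + √(13 + 63) = -1/203 + √76 = -1/203 + 2*√19 ≈ 8.7129)
H - R(23) = (-1/203 + 2*√19) - 1*11 = (-1/203 + 2*√19) - 11 = -2234/203 + 2*√19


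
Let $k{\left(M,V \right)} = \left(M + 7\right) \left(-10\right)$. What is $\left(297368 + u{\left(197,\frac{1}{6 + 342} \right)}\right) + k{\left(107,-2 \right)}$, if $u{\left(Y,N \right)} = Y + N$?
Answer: $\frac{103155901}{348} \approx 2.9643 \cdot 10^{5}$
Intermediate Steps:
$k{\left(M,V \right)} = -70 - 10 M$ ($k{\left(M,V \right)} = \left(7 + M\right) \left(-10\right) = -70 - 10 M$)
$u{\left(Y,N \right)} = N + Y$
$\left(297368 + u{\left(197,\frac{1}{6 + 342} \right)}\right) + k{\left(107,-2 \right)} = \left(297368 + \left(\frac{1}{6 + 342} + 197\right)\right) - 1140 = \left(297368 + \left(\frac{1}{348} + 197\right)\right) - 1140 = \left(297368 + \frac{68557}{348}\right) - 1140 = \frac{103552621}{348} - 1140 = \frac{103155901}{348}$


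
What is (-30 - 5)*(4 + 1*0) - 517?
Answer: -657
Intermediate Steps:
(-30 - 5)*(4 + 1*0) - 517 = -35*(4 + 0) - 517 = -35*4 - 517 = -140 - 517 = -657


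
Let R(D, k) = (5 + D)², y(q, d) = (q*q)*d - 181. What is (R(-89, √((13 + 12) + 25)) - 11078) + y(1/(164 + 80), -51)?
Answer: -250229859/59536 ≈ -4203.0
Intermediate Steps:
y(q, d) = -181 + d*q² (y(q, d) = q²*d - 181 = d*q² - 181 = -181 + d*q²)
(R(-89, √((13 + 12) + 25)) - 11078) + y(1/(164 + 80), -51) = ((5 - 89)² - 11078) + (-181 - 51/(164 + 80)²) = ((-84)² - 11078) + (-181 - 51*(1/244)²) = (7056 - 11078) + (-181 - 51*(1/244)²) = -4022 + (-181 - 51*1/59536) = -4022 + (-181 - 51/59536) = -4022 - 10776067/59536 = -250229859/59536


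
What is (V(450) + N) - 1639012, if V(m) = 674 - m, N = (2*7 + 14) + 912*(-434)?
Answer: -2034568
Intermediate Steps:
N = -395780 (N = (14 + 14) - 395808 = 28 - 395808 = -395780)
(V(450) + N) - 1639012 = ((674 - 1*450) - 395780) - 1639012 = ((674 - 450) - 395780) - 1639012 = (224 - 395780) - 1639012 = -395556 - 1639012 = -2034568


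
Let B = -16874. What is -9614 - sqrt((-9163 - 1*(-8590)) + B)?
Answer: -9614 - I*sqrt(17447) ≈ -9614.0 - 132.09*I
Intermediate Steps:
-9614 - sqrt((-9163 - 1*(-8590)) + B) = -9614 - sqrt((-9163 - 1*(-8590)) - 16874) = -9614 - sqrt((-9163 + 8590) - 16874) = -9614 - sqrt(-573 - 16874) = -9614 - sqrt(-17447) = -9614 - I*sqrt(17447)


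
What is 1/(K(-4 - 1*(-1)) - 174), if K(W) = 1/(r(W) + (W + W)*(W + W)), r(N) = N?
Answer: -33/5741 ≈ -0.0057481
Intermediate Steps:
K(W) = 1/(W + 4*W²) (K(W) = 1/(W + (W + W)*(W + W)) = 1/(W + (2*W)*(2*W)) = 1/(W + 4*W²))
1/(K(-4 - 1*(-1)) - 174) = 1/(1/((-4 - 1*(-1))*(1 + 4*(-4 - 1*(-1)))) - 174) = 1/(1/((-4 + 1)*(1 + 4*(-4 + 1))) - 174) = 1/(1/((-3)*(1 + 4*(-3))) - 174) = 1/(-1/(3*(1 - 12)) - 174) = 1/(-⅓/(-11) - 174) = 1/(-⅓*(-1/11) - 174) = 1/(1/33 - 174) = 1/(-5741/33) = -33/5741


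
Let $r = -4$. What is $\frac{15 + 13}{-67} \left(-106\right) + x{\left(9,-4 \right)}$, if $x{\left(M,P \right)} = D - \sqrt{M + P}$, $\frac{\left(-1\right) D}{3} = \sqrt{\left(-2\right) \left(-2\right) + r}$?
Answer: $\frac{2968}{67} - \sqrt{5} \approx 42.062$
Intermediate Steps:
$D = 0$ ($D = - 3 \sqrt{\left(-2\right) \left(-2\right) - 4} = - 3 \sqrt{4 - 4} = - 3 \sqrt{0} = \left(-3\right) 0 = 0$)
$x{\left(M,P \right)} = - \sqrt{M + P}$ ($x{\left(M,P \right)} = 0 - \sqrt{M + P} = - \sqrt{M + P}$)
$\frac{15 + 13}{-67} \left(-106\right) + x{\left(9,-4 \right)} = \frac{15 + 13}{-67} \left(-106\right) - \sqrt{9 - 4} = 28 \left(- \frac{1}{67}\right) \left(-106\right) - \sqrt{5} = \left(- \frac{28}{67}\right) \left(-106\right) - \sqrt{5} = \frac{2968}{67} - \sqrt{5}$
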